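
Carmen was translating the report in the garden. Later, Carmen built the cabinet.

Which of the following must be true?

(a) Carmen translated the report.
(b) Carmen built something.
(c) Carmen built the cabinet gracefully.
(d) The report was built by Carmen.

(a) Not entailed — 'was translating' is progressive on an accomplishment; it does not entail the completed 'translated'.
(b) Entailed — every conjunct here is already in the original building event.
(c) Not entailed — 'gracefully' adds information not in the original event.
(d) Not entailed — Carmen built the cabinet, not the report; the report belongs to the translating event.

(b)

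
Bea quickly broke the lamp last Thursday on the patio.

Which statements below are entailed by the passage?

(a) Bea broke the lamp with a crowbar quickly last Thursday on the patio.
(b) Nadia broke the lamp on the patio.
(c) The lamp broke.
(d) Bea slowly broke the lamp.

(c)

(a) Not entailed — 'with a crowbar' adds information not in the original event.
(b) Not entailed — the passage has Bea breaking the lamp, not Nadia.
(c) Entailed — 'Bea broke the lamp' is causative; it entails the inchoative 'the lamp broke'.
(d) Not entailed — 'slowly' adds a manner not in (and inconsistent with) the original.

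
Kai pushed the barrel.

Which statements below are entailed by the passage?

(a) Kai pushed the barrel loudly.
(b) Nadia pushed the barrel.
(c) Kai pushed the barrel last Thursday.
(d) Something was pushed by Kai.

(a) Not entailed — 'loudly' adds information not in the original event.
(b) Not entailed — the passage has Kai pushing the barrel, not Nadia.
(c) Not entailed — 'last Thursday' adds information not in the original event.
(d) Entailed — generalizing the patient leaves a sub-description the original still satisfies.

(d)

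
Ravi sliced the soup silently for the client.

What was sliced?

the soup

'the soup' marks the patient of the slicing event.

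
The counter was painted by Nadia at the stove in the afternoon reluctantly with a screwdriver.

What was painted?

the counter

'the counter' marks the patient of the painting event.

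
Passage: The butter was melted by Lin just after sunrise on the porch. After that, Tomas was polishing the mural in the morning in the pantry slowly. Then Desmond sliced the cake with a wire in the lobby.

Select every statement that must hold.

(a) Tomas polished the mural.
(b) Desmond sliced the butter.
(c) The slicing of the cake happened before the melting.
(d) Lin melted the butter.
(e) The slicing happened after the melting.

(a) Entailed — 'polish' is an activity; 'was polishing' entails that some polishing happened, so 'polished' holds.
(b) Not entailed — Desmond sliced the cake, not the butter; the butter belongs to the melting event.
(c) Not entailed — the narrative places the melting before the slicing, not after.
(d) Entailed — this follows by dropping conjuncts from the melting event's description.
(e) Entailed — the narrative places the melting before the slicing.

(a), (d), (e)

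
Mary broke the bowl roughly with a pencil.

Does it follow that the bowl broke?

'Mary broke the bowl' is the causative; it entails the inchoative 'the bowl broke'.

yes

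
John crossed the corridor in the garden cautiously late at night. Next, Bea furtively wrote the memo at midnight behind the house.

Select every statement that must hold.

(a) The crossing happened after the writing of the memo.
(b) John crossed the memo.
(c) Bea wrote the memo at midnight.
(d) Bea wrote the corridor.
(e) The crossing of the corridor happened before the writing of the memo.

(a) Not entailed — the narrative places the crossing before the writing, not after.
(b) Not entailed — John crossed the corridor, not the memo; the memo belongs to the writing event.
(c) Entailed — the original entails any weakening of itself; this just drops 'behind the house', 'furtively'.
(d) Not entailed — Bea wrote the memo, not the corridor; the corridor belongs to the crossing event.
(e) Entailed — the narrative places the crossing before the writing.

(c), (e)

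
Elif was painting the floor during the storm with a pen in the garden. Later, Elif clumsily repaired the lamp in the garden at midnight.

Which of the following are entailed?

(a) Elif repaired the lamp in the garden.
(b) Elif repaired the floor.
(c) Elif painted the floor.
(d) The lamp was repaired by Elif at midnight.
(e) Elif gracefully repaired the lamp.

(a) Entailed — dropping 'at midnight', 'clumsily' leaves a sub-description the original still satisfies.
(b) Not entailed — Elif repaired the lamp, not the floor; the floor belongs to the painting event.
(c) Not entailed — 'was painting' is progressive on an accomplishment; it does not entail the completed 'painted'.
(d) Entailed — the original entails any weakening of itself; this just drops 'in the garden', 'clumsily'.
(e) Not entailed — 'gracefully' adds a manner not in (and inconsistent with) the original.

(a), (d)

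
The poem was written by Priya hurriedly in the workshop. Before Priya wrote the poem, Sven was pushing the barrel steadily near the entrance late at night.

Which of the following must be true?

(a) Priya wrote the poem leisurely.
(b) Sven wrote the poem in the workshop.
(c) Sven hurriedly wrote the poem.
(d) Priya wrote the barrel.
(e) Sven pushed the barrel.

(e)

(a) Not entailed — 'leisurely' adds a manner not in (and inconsistent with) the original.
(b) Not entailed — the passage has Priya writing the poem, not Sven.
(c) Not entailed — the passage has Priya writing the poem, not Sven.
(d) Not entailed — Priya wrote the poem, not the barrel; the barrel belongs to the pushing event.
(e) Entailed — 'push' is an activity; 'was pushing' entails that some pushing happened, so 'pushed' holds.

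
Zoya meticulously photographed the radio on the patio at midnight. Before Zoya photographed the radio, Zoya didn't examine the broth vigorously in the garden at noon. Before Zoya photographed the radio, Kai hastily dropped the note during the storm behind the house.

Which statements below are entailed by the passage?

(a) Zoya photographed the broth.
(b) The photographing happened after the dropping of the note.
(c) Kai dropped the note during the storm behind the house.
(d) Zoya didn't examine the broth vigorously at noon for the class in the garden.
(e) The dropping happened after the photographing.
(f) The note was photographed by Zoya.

(a) Not entailed — Zoya photographed the radio, not the broth; the broth belongs to the examining event.
(b) Entailed — the narrative places the dropping before the photographing.
(c) Entailed — dropping 'hastily' leaves a sub-description the original still satisfies.
(d) Entailed — under negation, adding a further restriction is entailed: if no such examining event occurred, none occurred for the class either.
(e) Not entailed — the narrative places the dropping before the photographing, not after.
(f) Not entailed — Zoya photographed the radio, not the note; the note belongs to the dropping event.

(b), (c), (d)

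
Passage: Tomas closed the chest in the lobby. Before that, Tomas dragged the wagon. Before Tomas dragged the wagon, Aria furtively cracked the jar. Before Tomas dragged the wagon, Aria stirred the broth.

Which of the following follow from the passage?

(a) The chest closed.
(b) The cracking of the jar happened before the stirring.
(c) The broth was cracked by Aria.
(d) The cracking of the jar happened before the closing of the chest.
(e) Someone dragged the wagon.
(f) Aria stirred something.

(a), (d), (e), (f)

(a) Entailed — 'Tomas closed the chest' is causative; it entails the inchoative 'the chest closed'.
(b) Not entailed — the narrative doesn't order the cracking relative to the stirring.
(c) Not entailed — Aria cracked the jar, not the broth; the broth belongs to the stirring event.
(d) Entailed — the narrative places the cracking before the closing.
(e) Entailed — every conjunct here is already in the original dragging event.
(f) Entailed — this follows by dropping conjuncts from the stirring event's description.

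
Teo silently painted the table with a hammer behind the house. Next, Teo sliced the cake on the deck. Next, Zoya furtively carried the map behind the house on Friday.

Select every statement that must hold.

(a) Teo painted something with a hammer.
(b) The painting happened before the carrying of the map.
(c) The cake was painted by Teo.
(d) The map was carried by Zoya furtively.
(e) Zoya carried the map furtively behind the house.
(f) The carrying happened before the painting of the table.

(a) Entailed — dropping 'behind the house', 'silently' and generalizing the patient leaves a sub-description the original still satisfies.
(b) Entailed — the narrative places the painting before the carrying.
(c) Not entailed — Teo painted the table, not the cake; the cake belongs to the slicing event.
(d) Entailed — dropping 'on Friday', 'behind the house' leaves a sub-description the original still satisfies.
(e) Entailed — this follows by dropping conjuncts from the carrying event's description.
(f) Not entailed — the narrative places the painting before the carrying, not after.

(a), (b), (d), (e)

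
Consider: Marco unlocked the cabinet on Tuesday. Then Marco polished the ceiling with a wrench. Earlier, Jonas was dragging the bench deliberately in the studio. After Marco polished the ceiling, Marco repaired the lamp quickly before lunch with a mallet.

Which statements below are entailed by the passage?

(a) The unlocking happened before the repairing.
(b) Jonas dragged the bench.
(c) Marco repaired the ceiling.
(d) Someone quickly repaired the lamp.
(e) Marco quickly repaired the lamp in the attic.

(a) Entailed — the narrative places the unlocking before the repairing.
(b) Entailed — 'drag' is an activity; 'was dragging' entails that some dragging happened, so 'dragged' holds.
(c) Not entailed — Marco repaired the lamp, not the ceiling; the ceiling belongs to the polishing event.
(d) Entailed — every conjunct here is already in the original repairing event.
(e) Not entailed — 'in the attic' adds information not in the original event.

(a), (b), (d)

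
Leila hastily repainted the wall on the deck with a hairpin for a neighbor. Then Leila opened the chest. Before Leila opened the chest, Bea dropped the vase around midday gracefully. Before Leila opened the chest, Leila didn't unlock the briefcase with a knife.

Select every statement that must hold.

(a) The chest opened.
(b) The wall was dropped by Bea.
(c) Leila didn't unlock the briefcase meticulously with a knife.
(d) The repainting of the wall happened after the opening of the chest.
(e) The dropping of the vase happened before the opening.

(a), (c), (e)

(a) Entailed — 'Leila opened the chest' is causative; it entails the inchoative 'the chest opened'.
(b) Not entailed — Bea dropped the vase, not the wall; the wall belongs to the repainting event.
(c) Entailed — under negation, adding a further restriction is entailed: if no such unlocking event occurred, none occurred meticulously either.
(d) Not entailed — the narrative places the repainting before the opening, not after.
(e) Entailed — the narrative places the dropping before the opening.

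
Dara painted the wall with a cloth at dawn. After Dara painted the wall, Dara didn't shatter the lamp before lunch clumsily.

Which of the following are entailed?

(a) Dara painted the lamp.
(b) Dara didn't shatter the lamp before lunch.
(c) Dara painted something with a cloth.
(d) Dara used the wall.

(c)

(a) Not entailed — Dara painted the wall, not the lamp; the lamp belongs to the shattering event.
(b) Not entailed — dropping 'clumsily' under negation is not valid — the original leaves open that Dara shattered the lamp some other way.
(c) Entailed — this follows by dropping conjuncts from the painting event's description.
(d) Not entailed — the wall is the patient, not an instrument — Dara used a cloth.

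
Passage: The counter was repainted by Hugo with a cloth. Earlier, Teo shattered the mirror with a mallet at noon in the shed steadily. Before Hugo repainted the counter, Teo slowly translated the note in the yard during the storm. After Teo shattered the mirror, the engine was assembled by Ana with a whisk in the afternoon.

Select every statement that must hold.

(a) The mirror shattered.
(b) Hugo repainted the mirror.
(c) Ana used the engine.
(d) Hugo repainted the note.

(a) Entailed — 'Teo shattered the mirror' is causative; it entails the inchoative 'the mirror shattered'.
(b) Not entailed — Hugo repainted the counter, not the mirror; the mirror belongs to the shattering event.
(c) Not entailed — the engine is the patient, not an instrument — Ana used a whisk.
(d) Not entailed — Hugo repainted the counter, not the note; the note belongs to the translating event.

(a)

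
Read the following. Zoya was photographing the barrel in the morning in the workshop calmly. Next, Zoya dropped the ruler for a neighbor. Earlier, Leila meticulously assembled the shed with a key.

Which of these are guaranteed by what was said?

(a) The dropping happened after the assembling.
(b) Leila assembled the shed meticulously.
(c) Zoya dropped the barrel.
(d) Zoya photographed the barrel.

(a) Entailed — the narrative places the assembling before the dropping.
(b) Entailed — this follows by dropping conjuncts from the assembling event's description.
(c) Not entailed — Zoya dropped the ruler, not the barrel; the barrel belongs to the photographing event.
(d) Not entailed — 'was photographing' is progressive on an accomplishment; it does not entail the completed 'photographed'.

(a), (b)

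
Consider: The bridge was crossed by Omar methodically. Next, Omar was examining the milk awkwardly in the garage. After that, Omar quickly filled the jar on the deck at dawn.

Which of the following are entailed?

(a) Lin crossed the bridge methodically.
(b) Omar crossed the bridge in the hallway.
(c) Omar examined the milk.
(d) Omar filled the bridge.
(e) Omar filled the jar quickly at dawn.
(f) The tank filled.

(a) Not entailed — the passage has Omar crossing the bridge, not Lin.
(b) Not entailed — 'in the hallway' adds information not in the original event.
(c) Entailed — 'examine' is an activity; 'was examining' entails that some examining happened, so 'examined' holds.
(d) Not entailed — Omar filled the jar, not the bridge; the bridge belongs to the crossing event.
(e) Entailed — the original entails any weakening of itself; this just drops 'on the deck'.
(f) Not entailed — the jar is what filled, not the tank.

(c), (e)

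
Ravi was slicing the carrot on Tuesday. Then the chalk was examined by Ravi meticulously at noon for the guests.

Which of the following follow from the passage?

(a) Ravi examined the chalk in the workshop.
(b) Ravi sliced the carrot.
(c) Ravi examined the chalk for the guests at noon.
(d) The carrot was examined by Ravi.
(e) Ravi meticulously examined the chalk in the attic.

(a) Not entailed — 'in the workshop' adds information not in the original event.
(b) Not entailed — 'was slicing' is progressive on an accomplishment; it does not entail the completed 'sliced'.
(c) Entailed — every conjunct here is already in the original examining event.
(d) Not entailed — Ravi examined the chalk, not the carrot; the carrot belongs to the slicing event.
(e) Not entailed — 'in the attic' adds information not in the original event.

(c)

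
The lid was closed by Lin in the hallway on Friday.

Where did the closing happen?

in the hallway

'in the hallway' marks the location of the closing event.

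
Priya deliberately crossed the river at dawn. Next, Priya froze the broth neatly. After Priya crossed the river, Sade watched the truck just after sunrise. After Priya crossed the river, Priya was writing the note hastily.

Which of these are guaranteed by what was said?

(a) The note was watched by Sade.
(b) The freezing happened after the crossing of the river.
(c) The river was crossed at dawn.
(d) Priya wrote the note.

(b), (c)

(a) Not entailed — Sade watched the truck, not the note; the note belongs to the writing event.
(b) Entailed — the narrative places the crossing before the freezing.
(c) Entailed — dropping 'deliberately' and generalizing the agent leaves a sub-description the original still satisfies.
(d) Not entailed — 'was writing' is progressive on an accomplishment; it does not entail the completed 'wrote'.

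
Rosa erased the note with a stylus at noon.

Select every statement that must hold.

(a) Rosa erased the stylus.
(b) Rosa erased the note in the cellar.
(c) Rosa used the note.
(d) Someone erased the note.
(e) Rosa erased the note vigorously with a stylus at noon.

(a) Not entailed — the stylus is the instrument, not what was erased.
(b) Not entailed — 'in the cellar' adds information not in the original event.
(c) Not entailed — the note is the patient, not an instrument — Rosa used a stylus.
(d) Entailed — this follows by dropping conjuncts from the erasing event's description.
(e) Not entailed — 'vigorously' adds information not in the original event.

(d)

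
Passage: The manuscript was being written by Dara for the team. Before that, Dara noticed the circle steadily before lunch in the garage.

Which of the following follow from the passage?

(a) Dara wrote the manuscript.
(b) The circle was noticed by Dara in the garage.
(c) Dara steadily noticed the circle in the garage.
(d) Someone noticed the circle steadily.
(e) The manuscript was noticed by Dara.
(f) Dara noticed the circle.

(a) Not entailed — 'was writing' is progressive on an accomplishment; it does not entail the completed 'wrote'.
(b) Entailed — every conjunct here is already in the original noticing event.
(c) Entailed — this follows by dropping conjuncts from the noticing event's description.
(d) Entailed — every conjunct here is already in the original noticing event.
(e) Not entailed — Dara noticed the circle, not the manuscript; the manuscript belongs to the writing event.
(f) Entailed — this follows by dropping conjuncts from the noticing event's description.

(b), (c), (d), (f)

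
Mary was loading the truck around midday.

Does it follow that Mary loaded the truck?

'was loading' is progressive; for an accomplishment like 'load the truck', it doesn't entail completion.

no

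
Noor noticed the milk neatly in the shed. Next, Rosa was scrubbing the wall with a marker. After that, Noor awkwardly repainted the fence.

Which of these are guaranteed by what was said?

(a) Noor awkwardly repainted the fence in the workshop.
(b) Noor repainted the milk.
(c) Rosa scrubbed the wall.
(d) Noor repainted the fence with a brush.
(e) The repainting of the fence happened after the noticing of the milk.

(c), (e)

(a) Not entailed — 'in the workshop' adds information not in the original event.
(b) Not entailed — Noor repainted the fence, not the milk; the milk belongs to the noticing event.
(c) Entailed — 'scrub' is an activity; 'was scrubbing' entails that some scrubbing happened, so 'scrubbed' holds.
(d) Not entailed — 'with a brush' adds information not in the original event.
(e) Entailed — the narrative places the noticing before the repainting.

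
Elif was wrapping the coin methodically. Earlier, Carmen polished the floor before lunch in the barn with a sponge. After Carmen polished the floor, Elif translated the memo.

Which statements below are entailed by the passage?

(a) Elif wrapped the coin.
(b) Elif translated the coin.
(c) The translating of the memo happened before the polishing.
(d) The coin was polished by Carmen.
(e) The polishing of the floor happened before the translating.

(a) Not entailed — 'was wrapping' is progressive on an accomplishment; it does not entail the completed 'wrapped'.
(b) Not entailed — Elif translated the memo, not the coin; the coin belongs to the wrapping event.
(c) Not entailed — the narrative places the polishing before the translating, not after.
(d) Not entailed — Carmen polished the floor, not the coin; the coin belongs to the wrapping event.
(e) Entailed — the narrative places the polishing before the translating.

(e)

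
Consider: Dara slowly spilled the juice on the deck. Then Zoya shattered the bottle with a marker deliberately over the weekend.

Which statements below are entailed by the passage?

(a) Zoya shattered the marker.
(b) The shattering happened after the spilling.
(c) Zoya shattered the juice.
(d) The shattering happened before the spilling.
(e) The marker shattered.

(b)

(a) Not entailed — the marker is the instrument, not what was shattered.
(b) Entailed — the narrative places the spilling before the shattering.
(c) Not entailed — Zoya shattered the bottle, not the juice; the juice belongs to the spilling event.
(d) Not entailed — the narrative places the spilling before the shattering, not after.
(e) Not entailed — the bottle is what shattered, not the marker.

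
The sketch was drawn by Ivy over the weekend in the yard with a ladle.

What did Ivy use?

a ladle

'with a ladle' marks the instrument of the drawing event.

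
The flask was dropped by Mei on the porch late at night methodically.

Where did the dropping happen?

'on the porch' marks the location of the dropping event.

on the porch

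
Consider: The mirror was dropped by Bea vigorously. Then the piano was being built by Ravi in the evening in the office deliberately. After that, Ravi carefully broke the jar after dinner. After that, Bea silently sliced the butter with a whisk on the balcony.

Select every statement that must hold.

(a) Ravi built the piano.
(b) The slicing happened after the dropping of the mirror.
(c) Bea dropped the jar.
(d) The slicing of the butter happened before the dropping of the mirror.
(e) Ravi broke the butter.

(b)

(a) Not entailed — 'was building' is progressive on an accomplishment; it does not entail the completed 'built'.
(b) Entailed — the narrative places the dropping before the slicing.
(c) Not entailed — Bea dropped the mirror, not the jar; the jar belongs to the breaking event.
(d) Not entailed — the narrative places the dropping before the slicing, not after.
(e) Not entailed — Ravi broke the jar, not the butter; the butter belongs to the slicing event.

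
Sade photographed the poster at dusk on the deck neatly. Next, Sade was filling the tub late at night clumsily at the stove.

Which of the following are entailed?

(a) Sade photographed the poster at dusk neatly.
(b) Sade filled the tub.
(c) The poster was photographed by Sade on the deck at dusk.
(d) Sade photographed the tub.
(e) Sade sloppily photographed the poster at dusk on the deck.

(a) Entailed — every conjunct here is already in the original photographing event.
(b) Not entailed — 'was filling' is progressive on an accomplishment; it does not entail the completed 'filled'.
(c) Entailed — this follows by dropping conjuncts from the photographing event's description.
(d) Not entailed — Sade photographed the poster, not the tub; the tub belongs to the filling event.
(e) Not entailed — 'sloppily' adds a manner not in (and inconsistent with) the original.

(a), (c)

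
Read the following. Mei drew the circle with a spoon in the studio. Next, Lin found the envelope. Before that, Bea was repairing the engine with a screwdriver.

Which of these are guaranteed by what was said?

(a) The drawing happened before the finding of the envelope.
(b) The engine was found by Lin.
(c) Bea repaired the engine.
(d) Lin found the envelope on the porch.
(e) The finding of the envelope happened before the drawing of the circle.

(a) Entailed — the narrative places the drawing before the finding.
(b) Not entailed — Lin found the envelope, not the engine; the engine belongs to the repairing event.
(c) Not entailed — 'was repairing' is progressive on an accomplishment; it does not entail the completed 'repaired'.
(d) Not entailed — 'on the porch' adds information not in the original event.
(e) Not entailed — the narrative places the drawing before the finding, not after.

(a)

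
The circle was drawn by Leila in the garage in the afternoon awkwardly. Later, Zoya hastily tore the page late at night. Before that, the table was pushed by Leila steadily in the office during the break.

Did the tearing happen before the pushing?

no

The narrative orders the pushing before the tearing.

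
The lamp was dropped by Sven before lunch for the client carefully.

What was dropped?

'the lamp' marks the patient of the dropping event.

the lamp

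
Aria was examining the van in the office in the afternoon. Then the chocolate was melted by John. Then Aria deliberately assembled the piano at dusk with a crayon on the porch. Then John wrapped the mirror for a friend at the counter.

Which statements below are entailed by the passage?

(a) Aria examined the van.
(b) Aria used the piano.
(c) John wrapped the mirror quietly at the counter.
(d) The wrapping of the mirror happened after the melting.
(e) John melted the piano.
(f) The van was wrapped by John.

(a), (d)

(a) Entailed — 'examine' is an activity; 'was examining' entails that some examining happened, so 'examined' holds.
(b) Not entailed — the piano is the patient, not an instrument — Aria used a crayon.
(c) Not entailed — 'quietly' adds information not in the original event.
(d) Entailed — the narrative places the melting before the wrapping.
(e) Not entailed — John melted the chocolate, not the piano; the piano belongs to the assembling event.
(f) Not entailed — John wrapped the mirror, not the van; the van belongs to the examining event.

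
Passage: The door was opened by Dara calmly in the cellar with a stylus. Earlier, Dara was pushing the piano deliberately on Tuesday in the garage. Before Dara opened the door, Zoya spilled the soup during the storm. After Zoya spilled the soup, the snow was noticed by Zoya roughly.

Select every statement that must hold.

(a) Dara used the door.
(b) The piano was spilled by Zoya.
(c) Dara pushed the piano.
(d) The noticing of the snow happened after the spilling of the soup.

(a) Not entailed — the door is the patient, not an instrument — Dara used a stylus.
(b) Not entailed — Zoya spilled the soup, not the piano; the piano belongs to the pushing event.
(c) Entailed — 'push' is an activity; 'was pushing' entails that some pushing happened, so 'pushed' holds.
(d) Entailed — the narrative places the spilling before the noticing.

(c), (d)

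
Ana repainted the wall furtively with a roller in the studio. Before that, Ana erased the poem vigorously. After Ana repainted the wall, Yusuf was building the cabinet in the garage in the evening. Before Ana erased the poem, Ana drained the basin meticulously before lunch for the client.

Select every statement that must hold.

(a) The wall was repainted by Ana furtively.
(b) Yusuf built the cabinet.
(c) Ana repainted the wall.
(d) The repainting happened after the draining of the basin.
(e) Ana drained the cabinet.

(a), (c), (d)

(a) Entailed — dropping 'with a roller', 'in the studio' leaves a sub-description the original still satisfies.
(b) Not entailed — 'was building' is progressive on an accomplishment; it does not entail the completed 'built'.
(c) Entailed — the original entails any weakening of itself; this just drops 'with a roller', 'furtively', 'in the studio'.
(d) Entailed — the narrative places the draining before the repainting.
(e) Not entailed — Ana drained the basin, not the cabinet; the cabinet belongs to the building event.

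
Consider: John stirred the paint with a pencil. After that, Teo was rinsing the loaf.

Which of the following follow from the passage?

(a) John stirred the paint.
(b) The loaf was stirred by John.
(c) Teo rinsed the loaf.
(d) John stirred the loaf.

(a), (c)

(a) Entailed — the original entails any weakening of itself; this just drops 'with a pencil'.
(b) Not entailed — John stirred the paint, not the loaf; the loaf belongs to the rinsing event.
(c) Entailed — 'rinse' is an activity; 'was rinsing' entails that some rinsing happened, so 'rinsed' holds.
(d) Not entailed — John stirred the paint, not the loaf; the loaf belongs to the rinsing event.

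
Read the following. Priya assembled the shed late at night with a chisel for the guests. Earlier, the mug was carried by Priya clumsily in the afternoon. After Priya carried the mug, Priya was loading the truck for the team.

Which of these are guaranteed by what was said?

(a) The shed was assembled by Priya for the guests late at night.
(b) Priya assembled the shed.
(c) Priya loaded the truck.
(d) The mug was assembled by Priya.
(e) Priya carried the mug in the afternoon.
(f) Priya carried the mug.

(a), (b), (e), (f)

(a) Entailed — every conjunct here is already in the original assembling event.
(b) Entailed — the original entails any weakening of itself; this just drops 'for the guests', 'late at night', 'with a chisel'.
(c) Not entailed — 'was loading' is progressive on an accomplishment; it does not entail the completed 'loaded'.
(d) Not entailed — Priya assembled the shed, not the mug; the mug belongs to the carrying event.
(e) Entailed — the original entails any weakening of itself; this just drops 'clumsily'.
(f) Entailed — this follows by dropping conjuncts from the carrying event's description.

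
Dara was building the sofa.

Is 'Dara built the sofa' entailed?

'was building' is progressive; for an accomplishment like 'build the sofa', it doesn't entail completion.

no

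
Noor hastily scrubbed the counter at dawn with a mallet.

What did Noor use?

'with a mallet' marks the instrument of the scrubbing event.

a mallet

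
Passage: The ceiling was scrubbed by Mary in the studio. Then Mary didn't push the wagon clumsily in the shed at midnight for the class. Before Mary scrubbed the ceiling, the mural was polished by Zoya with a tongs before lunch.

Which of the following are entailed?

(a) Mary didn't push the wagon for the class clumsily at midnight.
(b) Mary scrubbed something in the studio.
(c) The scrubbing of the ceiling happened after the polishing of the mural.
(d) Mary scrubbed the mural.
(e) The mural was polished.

(b), (c), (e)

(a) Not entailed — dropping 'in the shed' under negation is not valid — the original leaves open that Mary pushed the wagon some other way.
(b) Entailed — the original entails any weakening of itself; this just generalizes the patient.
(c) Entailed — the narrative places the polishing before the scrubbing.
(d) Not entailed — Mary scrubbed the ceiling, not the mural; the mural belongs to the polishing event.
(e) Entailed — this follows by dropping conjuncts from the polishing event's description.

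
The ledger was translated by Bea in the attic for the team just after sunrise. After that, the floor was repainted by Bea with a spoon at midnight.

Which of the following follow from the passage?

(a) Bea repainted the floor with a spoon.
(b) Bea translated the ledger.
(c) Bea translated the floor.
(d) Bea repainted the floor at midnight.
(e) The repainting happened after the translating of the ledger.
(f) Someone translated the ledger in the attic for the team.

(a) Entailed — dropping 'at midnight' leaves a sub-description the original still satisfies.
(b) Entailed — the original entails any weakening of itself; this just drops 'just after sunrise', 'for the team', 'in the attic'.
(c) Not entailed — Bea translated the ledger, not the floor; the floor belongs to the repainting event.
(d) Entailed — this follows by dropping conjuncts from the repainting event's description.
(e) Entailed — the narrative places the translating before the repainting.
(f) Entailed — the original entails any weakening of itself; this just drops 'just after sunrise' and generalizes the agent.

(a), (b), (d), (e), (f)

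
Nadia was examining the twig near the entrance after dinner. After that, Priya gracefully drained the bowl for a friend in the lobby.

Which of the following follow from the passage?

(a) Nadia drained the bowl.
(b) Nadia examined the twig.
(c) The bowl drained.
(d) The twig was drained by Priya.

(a) Not entailed — the passage has Priya draining the bowl, not Nadia.
(b) Entailed — 'examine' is an activity; 'was examining' entails that some examining happened, so 'examined' holds.
(c) Entailed — 'Priya drained the bowl' is causative; it entails the inchoative 'the bowl drained'.
(d) Not entailed — Priya drained the bowl, not the twig; the twig belongs to the examining event.

(b), (c)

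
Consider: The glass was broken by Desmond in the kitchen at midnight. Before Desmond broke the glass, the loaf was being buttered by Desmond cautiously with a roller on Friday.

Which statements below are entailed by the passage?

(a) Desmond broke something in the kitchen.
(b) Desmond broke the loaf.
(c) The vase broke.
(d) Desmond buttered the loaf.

(a) Entailed — this follows by dropping conjuncts from the breaking event's description.
(b) Not entailed — Desmond broke the glass, not the loaf; the loaf belongs to the buttering event.
(c) Not entailed — the glass is what broke, not the vase.
(d) Not entailed — 'was buttering' is progressive on an accomplishment; it does not entail the completed 'buttered'.

(a)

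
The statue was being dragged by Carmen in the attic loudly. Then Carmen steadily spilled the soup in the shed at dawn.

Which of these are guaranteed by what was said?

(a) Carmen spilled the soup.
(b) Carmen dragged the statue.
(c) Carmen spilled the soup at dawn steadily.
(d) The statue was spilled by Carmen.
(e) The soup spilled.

(a) Entailed — the original entails any weakening of itself; this just drops 'at dawn', 'in the shed', 'steadily'.
(b) Entailed — 'drag' is an activity; 'was dragging' entails that some dragging happened, so 'dragged' holds.
(c) Entailed — every conjunct here is already in the original spilling event.
(d) Not entailed — Carmen spilled the soup, not the statue; the statue belongs to the dragging event.
(e) Entailed — 'Carmen spilled the soup' is causative; it entails the inchoative 'the soup spilled'.

(a), (b), (c), (e)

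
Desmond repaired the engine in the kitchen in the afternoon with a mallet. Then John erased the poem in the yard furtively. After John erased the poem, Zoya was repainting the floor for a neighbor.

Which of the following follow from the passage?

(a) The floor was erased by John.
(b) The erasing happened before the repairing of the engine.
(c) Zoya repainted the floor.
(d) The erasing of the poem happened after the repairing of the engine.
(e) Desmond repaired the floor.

(d)

(a) Not entailed — John erased the poem, not the floor; the floor belongs to the repainting event.
(b) Not entailed — the narrative places the repairing before the erasing, not after.
(c) Not entailed — 'was repainting' is progressive on an accomplishment; it does not entail the completed 'repainted'.
(d) Entailed — the narrative places the repairing before the erasing.
(e) Not entailed — Desmond repaired the engine, not the floor; the floor belongs to the repainting event.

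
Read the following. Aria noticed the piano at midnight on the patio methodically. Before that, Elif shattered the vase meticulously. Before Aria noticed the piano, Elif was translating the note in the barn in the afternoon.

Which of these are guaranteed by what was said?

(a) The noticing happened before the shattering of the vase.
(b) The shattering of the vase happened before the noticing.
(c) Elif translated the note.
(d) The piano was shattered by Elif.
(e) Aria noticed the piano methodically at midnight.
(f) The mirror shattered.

(a) Not entailed — the narrative places the shattering before the noticing, not after.
(b) Entailed — the narrative places the shattering before the noticing.
(c) Not entailed — 'was translating' is progressive on an accomplishment; it does not entail the completed 'translated'.
(d) Not entailed — Elif shattered the vase, not the piano; the piano belongs to the noticing event.
(e) Entailed — every conjunct here is already in the original noticing event.
(f) Not entailed — the vase is what shattered, not the mirror.

(b), (e)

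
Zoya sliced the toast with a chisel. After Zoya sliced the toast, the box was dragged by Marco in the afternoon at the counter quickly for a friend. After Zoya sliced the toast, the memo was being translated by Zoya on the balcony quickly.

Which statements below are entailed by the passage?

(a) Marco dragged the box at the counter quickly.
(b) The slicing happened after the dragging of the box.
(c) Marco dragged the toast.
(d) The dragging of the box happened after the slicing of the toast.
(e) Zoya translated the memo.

(a) Entailed — every conjunct here is already in the original dragging event.
(b) Not entailed — the narrative places the slicing before the dragging, not after.
(c) Not entailed — Marco dragged the box, not the toast; the toast belongs to the slicing event.
(d) Entailed — the narrative places the slicing before the dragging.
(e) Not entailed — 'was translating' is progressive on an accomplishment; it does not entail the completed 'translated'.

(a), (d)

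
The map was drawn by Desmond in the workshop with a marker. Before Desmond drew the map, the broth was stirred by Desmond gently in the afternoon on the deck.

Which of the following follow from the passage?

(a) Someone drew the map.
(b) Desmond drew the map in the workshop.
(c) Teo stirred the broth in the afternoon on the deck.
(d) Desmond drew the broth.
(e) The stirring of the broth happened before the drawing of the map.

(a), (b), (e)

(a) Entailed — dropping 'with a marker', 'in the workshop' and generalizing the agent leaves a sub-description the original still satisfies.
(b) Entailed — dropping 'with a marker' leaves a sub-description the original still satisfies.
(c) Not entailed — the passage has Desmond stirring the broth, not Teo.
(d) Not entailed — Desmond drew the map, not the broth; the broth belongs to the stirring event.
(e) Entailed — the narrative places the stirring before the drawing.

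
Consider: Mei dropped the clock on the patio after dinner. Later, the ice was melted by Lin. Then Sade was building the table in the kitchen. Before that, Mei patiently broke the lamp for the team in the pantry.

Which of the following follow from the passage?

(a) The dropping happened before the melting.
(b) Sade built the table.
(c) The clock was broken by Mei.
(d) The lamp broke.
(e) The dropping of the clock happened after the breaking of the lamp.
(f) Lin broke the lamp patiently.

(a) Entailed — the narrative places the dropping before the melting.
(b) Not entailed — 'was building' is progressive on an accomplishment; it does not entail the completed 'built'.
(c) Not entailed — Mei broke the lamp, not the clock; the clock belongs to the dropping event.
(d) Entailed — 'Mei broke the lamp' is causative; it entails the inchoative 'the lamp broke'.
(e) Not entailed — the narrative doesn't order the breaking relative to the dropping.
(f) Not entailed — the passage has Mei breaking the lamp, not Lin.

(a), (d)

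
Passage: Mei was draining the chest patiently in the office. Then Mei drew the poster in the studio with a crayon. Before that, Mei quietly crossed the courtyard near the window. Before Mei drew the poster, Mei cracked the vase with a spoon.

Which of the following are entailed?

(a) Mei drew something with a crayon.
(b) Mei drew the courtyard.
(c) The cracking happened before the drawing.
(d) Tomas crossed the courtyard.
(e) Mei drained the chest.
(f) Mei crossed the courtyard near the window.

(a), (c), (f)

(a) Entailed — this follows by dropping conjuncts from the drawing event's description.
(b) Not entailed — Mei drew the poster, not the courtyard; the courtyard belongs to the crossing event.
(c) Entailed — the narrative places the cracking before the drawing.
(d) Not entailed — the passage has Mei crossing the courtyard, not Tomas.
(e) Not entailed — 'was draining' is progressive on an accomplishment; it does not entail the completed 'drained'.
(f) Entailed — dropping 'quietly' leaves a sub-description the original still satisfies.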